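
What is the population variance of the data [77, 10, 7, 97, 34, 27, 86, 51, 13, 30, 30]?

903.0909

Step 1: Compute the mean: (77 + 10 + 7 + 97 + 34 + 27 + 86 + 51 + 13 + 30 + 30) / 11 = 42
Step 2: Compute squared deviations from the mean:
  (77 - 42)^2 = 1225
  (10 - 42)^2 = 1024
  (7 - 42)^2 = 1225
  (97 - 42)^2 = 3025
  (34 - 42)^2 = 64
  (27 - 42)^2 = 225
  (86 - 42)^2 = 1936
  (51 - 42)^2 = 81
  (13 - 42)^2 = 841
  (30 - 42)^2 = 144
  (30 - 42)^2 = 144
Step 3: Sum of squared deviations = 9934
Step 4: Population variance = 9934 / 11 = 903.0909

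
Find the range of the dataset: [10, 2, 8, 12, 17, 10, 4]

15

Step 1: Identify the maximum value: max = 17
Step 2: Identify the minimum value: min = 2
Step 3: Range = max - min = 17 - 2 = 15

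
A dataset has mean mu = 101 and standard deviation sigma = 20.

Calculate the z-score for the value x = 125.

1.2

Step 1: Recall the z-score formula: z = (x - mu) / sigma
Step 2: Substitute values: z = (125 - 101) / 20
Step 3: z = 24 / 20 = 1.2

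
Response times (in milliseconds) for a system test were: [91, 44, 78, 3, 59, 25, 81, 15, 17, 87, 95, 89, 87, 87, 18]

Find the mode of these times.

87

Step 1: Count the frequency of each value:
  3: appears 1 time(s)
  15: appears 1 time(s)
  17: appears 1 time(s)
  18: appears 1 time(s)
  25: appears 1 time(s)
  44: appears 1 time(s)
  59: appears 1 time(s)
  78: appears 1 time(s)
  81: appears 1 time(s)
  87: appears 3 time(s)
  89: appears 1 time(s)
  91: appears 1 time(s)
  95: appears 1 time(s)
Step 2: The value 87 appears most frequently (3 times).
Step 3: Mode = 87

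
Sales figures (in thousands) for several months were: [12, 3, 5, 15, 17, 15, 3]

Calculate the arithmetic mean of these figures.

10

Step 1: Sum all values: 12 + 3 + 5 + 15 + 17 + 15 + 3 = 70
Step 2: Count the number of values: n = 7
Step 3: Mean = sum / n = 70 / 7 = 10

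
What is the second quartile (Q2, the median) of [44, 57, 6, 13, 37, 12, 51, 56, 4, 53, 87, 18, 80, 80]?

47.5

Step 1: Sort the data: [4, 6, 12, 13, 18, 37, 44, 51, 53, 56, 57, 80, 80, 87]
Step 2: n = 14
Step 3: Q2 is the median. Since n is even, it is the average of the values at positions 7 and 8:
  Q2 = (44 + 51) / 2 = 47.5
Step 4: Q2 = 47.5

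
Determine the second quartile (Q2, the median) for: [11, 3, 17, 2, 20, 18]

14

Step 1: Sort the data: [2, 3, 11, 17, 18, 20]
Step 2: n = 6
Step 3: Q2 is the median. Since n is even, it is the average of the values at positions 3 and 4:
  Q2 = (11 + 17) / 2 = 14
Step 4: Q2 = 14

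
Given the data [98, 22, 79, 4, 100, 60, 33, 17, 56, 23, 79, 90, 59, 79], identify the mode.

79

Step 1: Count the frequency of each value:
  4: appears 1 time(s)
  17: appears 1 time(s)
  22: appears 1 time(s)
  23: appears 1 time(s)
  33: appears 1 time(s)
  56: appears 1 time(s)
  59: appears 1 time(s)
  60: appears 1 time(s)
  79: appears 3 time(s)
  90: appears 1 time(s)
  98: appears 1 time(s)
  100: appears 1 time(s)
Step 2: The value 79 appears most frequently (3 times).
Step 3: Mode = 79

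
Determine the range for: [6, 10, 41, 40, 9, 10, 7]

35

Step 1: Identify the maximum value: max = 41
Step 2: Identify the minimum value: min = 6
Step 3: Range = max - min = 41 - 6 = 35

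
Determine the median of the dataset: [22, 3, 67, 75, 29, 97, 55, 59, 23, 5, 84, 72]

57

Step 1: Sort the data in ascending order: [3, 5, 22, 23, 29, 55, 59, 67, 72, 75, 84, 97]
Step 2: The number of values is n = 12.
Step 3: Since n is even, the median is the average of positions 6 and 7:
  Median = (55 + 59) / 2 = 57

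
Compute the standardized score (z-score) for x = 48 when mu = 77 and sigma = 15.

-1.9333

Step 1: Recall the z-score formula: z = (x - mu) / sigma
Step 2: Substitute values: z = (48 - 77) / 15
Step 3: z = -29 / 15 = -1.9333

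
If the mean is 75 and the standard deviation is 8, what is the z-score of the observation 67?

-1

Step 1: Recall the z-score formula: z = (x - mu) / sigma
Step 2: Substitute values: z = (67 - 75) / 8
Step 3: z = -8 / 8 = -1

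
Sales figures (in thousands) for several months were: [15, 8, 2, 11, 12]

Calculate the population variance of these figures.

19.44

Step 1: Compute the mean: (15 + 8 + 2 + 11 + 12) / 5 = 9.6
Step 2: Compute squared deviations from the mean:
  (15 - 9.6)^2 = 29.16
  (8 - 9.6)^2 = 2.56
  (2 - 9.6)^2 = 57.76
  (11 - 9.6)^2 = 1.96
  (12 - 9.6)^2 = 5.76
Step 3: Sum of squared deviations = 97.2
Step 4: Population variance = 97.2 / 5 = 19.44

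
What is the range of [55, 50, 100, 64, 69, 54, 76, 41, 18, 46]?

82

Step 1: Identify the maximum value: max = 100
Step 2: Identify the minimum value: min = 18
Step 3: Range = max - min = 100 - 18 = 82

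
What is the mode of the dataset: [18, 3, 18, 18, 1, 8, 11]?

18

Step 1: Count the frequency of each value:
  1: appears 1 time(s)
  3: appears 1 time(s)
  8: appears 1 time(s)
  11: appears 1 time(s)
  18: appears 3 time(s)
Step 2: The value 18 appears most frequently (3 times).
Step 3: Mode = 18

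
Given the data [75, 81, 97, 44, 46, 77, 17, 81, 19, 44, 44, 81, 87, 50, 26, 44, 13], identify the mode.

44

Step 1: Count the frequency of each value:
  13: appears 1 time(s)
  17: appears 1 time(s)
  19: appears 1 time(s)
  26: appears 1 time(s)
  44: appears 4 time(s)
  46: appears 1 time(s)
  50: appears 1 time(s)
  75: appears 1 time(s)
  77: appears 1 time(s)
  81: appears 3 time(s)
  87: appears 1 time(s)
  97: appears 1 time(s)
Step 2: The value 44 appears most frequently (4 times).
Step 3: Mode = 44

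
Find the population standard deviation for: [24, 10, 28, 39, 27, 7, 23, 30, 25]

9.2616

Step 1: Compute the mean: 23.6667
Step 2: Sum of squared deviations from the mean: 772
Step 3: Population variance = 772 / 9 = 85.7778
Step 4: Standard deviation = sqrt(85.7778) = 9.2616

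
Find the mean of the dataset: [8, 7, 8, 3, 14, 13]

8.8333

Step 1: Sum all values: 8 + 7 + 8 + 3 + 14 + 13 = 53
Step 2: Count the number of values: n = 6
Step 3: Mean = sum / n = 53 / 6 = 8.8333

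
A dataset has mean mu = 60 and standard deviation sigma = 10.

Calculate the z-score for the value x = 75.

1.5

Step 1: Recall the z-score formula: z = (x - mu) / sigma
Step 2: Substitute values: z = (75 - 60) / 10
Step 3: z = 15 / 10 = 1.5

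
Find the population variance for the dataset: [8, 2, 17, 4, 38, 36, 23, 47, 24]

225.2099

Step 1: Compute the mean: (8 + 2 + 17 + 4 + 38 + 36 + 23 + 47 + 24) / 9 = 22.1111
Step 2: Compute squared deviations from the mean:
  (8 - 22.1111)^2 = 199.1235
  (2 - 22.1111)^2 = 404.4568
  (17 - 22.1111)^2 = 26.1235
  (4 - 22.1111)^2 = 328.0123
  (38 - 22.1111)^2 = 252.4568
  (36 - 22.1111)^2 = 192.9012
  (23 - 22.1111)^2 = 0.7901
  (47 - 22.1111)^2 = 619.4568
  (24 - 22.1111)^2 = 3.5679
Step 3: Sum of squared deviations = 2026.8889
Step 4: Population variance = 2026.8889 / 9 = 225.2099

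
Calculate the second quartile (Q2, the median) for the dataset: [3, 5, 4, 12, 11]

5

Step 1: Sort the data: [3, 4, 5, 11, 12]
Step 2: n = 5
Step 3: Q2 is the median. Since n is odd, it is the middle value at position 3: 5
Step 4: Q2 = 5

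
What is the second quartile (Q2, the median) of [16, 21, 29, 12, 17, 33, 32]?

21

Step 1: Sort the data: [12, 16, 17, 21, 29, 32, 33]
Step 2: n = 7
Step 3: Q2 is the median. Since n is odd, it is the middle value at position 4: 21
Step 4: Q2 = 21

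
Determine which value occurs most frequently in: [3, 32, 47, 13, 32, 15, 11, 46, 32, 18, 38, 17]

32

Step 1: Count the frequency of each value:
  3: appears 1 time(s)
  11: appears 1 time(s)
  13: appears 1 time(s)
  15: appears 1 time(s)
  17: appears 1 time(s)
  18: appears 1 time(s)
  32: appears 3 time(s)
  38: appears 1 time(s)
  46: appears 1 time(s)
  47: appears 1 time(s)
Step 2: The value 32 appears most frequently (3 times).
Step 3: Mode = 32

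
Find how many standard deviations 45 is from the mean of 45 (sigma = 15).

0

Step 1: Recall the z-score formula: z = (x - mu) / sigma
Step 2: Substitute values: z = (45 - 45) / 15
Step 3: z = 0 / 15 = 0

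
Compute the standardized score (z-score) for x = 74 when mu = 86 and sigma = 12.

-1

Step 1: Recall the z-score formula: z = (x - mu) / sigma
Step 2: Substitute values: z = (74 - 86) / 12
Step 3: z = -12 / 12 = -1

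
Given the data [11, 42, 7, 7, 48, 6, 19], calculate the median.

11

Step 1: Sort the data in ascending order: [6, 7, 7, 11, 19, 42, 48]
Step 2: The number of values is n = 7.
Step 3: Since n is odd, the median is the middle value at position 4: 11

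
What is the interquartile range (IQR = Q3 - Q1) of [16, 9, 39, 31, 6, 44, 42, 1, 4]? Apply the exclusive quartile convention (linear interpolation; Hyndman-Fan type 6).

35.5

Step 1: Sort the data: [1, 4, 6, 9, 16, 31, 39, 42, 44]
Step 2: n = 9
Step 3: Using the exclusive quartile method:
  Q1 = 5
  Q2 (median) = 16
  Q3 = 40.5
  IQR = Q3 - Q1 = 40.5 - 5 = 35.5
Step 4: IQR = 35.5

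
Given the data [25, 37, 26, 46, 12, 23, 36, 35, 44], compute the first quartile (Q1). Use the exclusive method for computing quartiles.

24

Step 1: Sort the data: [12, 23, 25, 26, 35, 36, 37, 44, 46]
Step 2: n = 9
Step 3: Using the exclusive quartile method:
  Q1 = 24
  Q2 (median) = 35
  Q3 = 40.5
  IQR = Q3 - Q1 = 40.5 - 24 = 16.5
Step 4: Q1 = 24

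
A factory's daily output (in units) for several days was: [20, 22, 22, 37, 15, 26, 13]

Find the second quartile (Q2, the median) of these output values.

22

Step 1: Sort the data: [13, 15, 20, 22, 22, 26, 37]
Step 2: n = 7
Step 3: Q2 is the median. Since n is odd, it is the middle value at position 4: 22
Step 4: Q2 = 22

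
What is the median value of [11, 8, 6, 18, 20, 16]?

13.5

Step 1: Sort the data in ascending order: [6, 8, 11, 16, 18, 20]
Step 2: The number of values is n = 6.
Step 3: Since n is even, the median is the average of positions 3 and 4:
  Median = (11 + 16) / 2 = 13.5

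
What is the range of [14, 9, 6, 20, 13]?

14

Step 1: Identify the maximum value: max = 20
Step 2: Identify the minimum value: min = 6
Step 3: Range = max - min = 20 - 6 = 14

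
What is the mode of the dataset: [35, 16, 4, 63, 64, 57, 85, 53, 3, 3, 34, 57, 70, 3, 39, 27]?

3

Step 1: Count the frequency of each value:
  3: appears 3 time(s)
  4: appears 1 time(s)
  16: appears 1 time(s)
  27: appears 1 time(s)
  34: appears 1 time(s)
  35: appears 1 time(s)
  39: appears 1 time(s)
  53: appears 1 time(s)
  57: appears 2 time(s)
  63: appears 1 time(s)
  64: appears 1 time(s)
  70: appears 1 time(s)
  85: appears 1 time(s)
Step 2: The value 3 appears most frequently (3 times).
Step 3: Mode = 3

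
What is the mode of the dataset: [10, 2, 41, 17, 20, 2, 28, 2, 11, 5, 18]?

2

Step 1: Count the frequency of each value:
  2: appears 3 time(s)
  5: appears 1 time(s)
  10: appears 1 time(s)
  11: appears 1 time(s)
  17: appears 1 time(s)
  18: appears 1 time(s)
  20: appears 1 time(s)
  28: appears 1 time(s)
  41: appears 1 time(s)
Step 2: The value 2 appears most frequently (3 times).
Step 3: Mode = 2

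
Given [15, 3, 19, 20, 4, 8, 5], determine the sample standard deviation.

7.2768

Step 1: Compute the mean: 10.5714
Step 2: Sum of squared deviations from the mean: 317.7143
Step 3: Sample variance = 317.7143 / 6 = 52.9524
Step 4: Standard deviation = sqrt(52.9524) = 7.2768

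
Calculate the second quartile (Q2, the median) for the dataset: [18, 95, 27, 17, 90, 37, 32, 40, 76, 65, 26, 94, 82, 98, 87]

65

Step 1: Sort the data: [17, 18, 26, 27, 32, 37, 40, 65, 76, 82, 87, 90, 94, 95, 98]
Step 2: n = 15
Step 3: Q2 is the median. Since n is odd, it is the middle value at position 8: 65
Step 4: Q2 = 65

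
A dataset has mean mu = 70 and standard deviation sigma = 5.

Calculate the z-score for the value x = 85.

3

Step 1: Recall the z-score formula: z = (x - mu) / sigma
Step 2: Substitute values: z = (85 - 70) / 5
Step 3: z = 15 / 5 = 3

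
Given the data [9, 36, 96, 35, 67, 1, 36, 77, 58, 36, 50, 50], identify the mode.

36

Step 1: Count the frequency of each value:
  1: appears 1 time(s)
  9: appears 1 time(s)
  35: appears 1 time(s)
  36: appears 3 time(s)
  50: appears 2 time(s)
  58: appears 1 time(s)
  67: appears 1 time(s)
  77: appears 1 time(s)
  96: appears 1 time(s)
Step 2: The value 36 appears most frequently (3 times).
Step 3: Mode = 36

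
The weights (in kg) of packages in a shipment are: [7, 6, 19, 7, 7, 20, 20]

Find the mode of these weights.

7

Step 1: Count the frequency of each value:
  6: appears 1 time(s)
  7: appears 3 time(s)
  19: appears 1 time(s)
  20: appears 2 time(s)
Step 2: The value 7 appears most frequently (3 times).
Step 3: Mode = 7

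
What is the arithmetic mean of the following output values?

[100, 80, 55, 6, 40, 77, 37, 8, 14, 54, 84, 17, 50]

47.8462

Step 1: Sum all values: 100 + 80 + 55 + 6 + 40 + 77 + 37 + 8 + 14 + 54 + 84 + 17 + 50 = 622
Step 2: Count the number of values: n = 13
Step 3: Mean = sum / n = 622 / 13 = 47.8462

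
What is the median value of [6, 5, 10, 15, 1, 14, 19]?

10

Step 1: Sort the data in ascending order: [1, 5, 6, 10, 14, 15, 19]
Step 2: The number of values is n = 7.
Step 3: Since n is odd, the median is the middle value at position 4: 10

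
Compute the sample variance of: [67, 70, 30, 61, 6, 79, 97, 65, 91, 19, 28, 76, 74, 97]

859.956

Step 1: Compute the mean: (67 + 70 + 30 + 61 + 6 + 79 + 97 + 65 + 91 + 19 + 28 + 76 + 74 + 97) / 14 = 61.4286
Step 2: Compute squared deviations from the mean:
  (67 - 61.4286)^2 = 31.0408
  (70 - 61.4286)^2 = 73.4694
  (30 - 61.4286)^2 = 987.7551
  (61 - 61.4286)^2 = 0.1837
  (6 - 61.4286)^2 = 3072.3265
  (79 - 61.4286)^2 = 308.7551
  (97 - 61.4286)^2 = 1265.3265
  (65 - 61.4286)^2 = 12.7551
  (91 - 61.4286)^2 = 874.4694
  (19 - 61.4286)^2 = 1800.1837
  (28 - 61.4286)^2 = 1117.4694
  (76 - 61.4286)^2 = 212.3265
  (74 - 61.4286)^2 = 158.0408
  (97 - 61.4286)^2 = 1265.3265
Step 3: Sum of squared deviations = 11179.4286
Step 4: Sample variance = 11179.4286 / 13 = 859.956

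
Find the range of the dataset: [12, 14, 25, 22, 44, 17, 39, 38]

32

Step 1: Identify the maximum value: max = 44
Step 2: Identify the minimum value: min = 12
Step 3: Range = max - min = 44 - 12 = 32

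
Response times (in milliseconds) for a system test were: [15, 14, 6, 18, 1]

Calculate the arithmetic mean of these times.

10.8

Step 1: Sum all values: 15 + 14 + 6 + 18 + 1 = 54
Step 2: Count the number of values: n = 5
Step 3: Mean = sum / n = 54 / 5 = 10.8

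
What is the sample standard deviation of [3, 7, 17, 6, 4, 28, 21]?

9.7248

Step 1: Compute the mean: 12.2857
Step 2: Sum of squared deviations from the mean: 567.4286
Step 3: Sample variance = 567.4286 / 6 = 94.5714
Step 4: Standard deviation = sqrt(94.5714) = 9.7248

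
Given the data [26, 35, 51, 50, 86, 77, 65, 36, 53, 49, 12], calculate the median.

50

Step 1: Sort the data in ascending order: [12, 26, 35, 36, 49, 50, 51, 53, 65, 77, 86]
Step 2: The number of values is n = 11.
Step 3: Since n is odd, the median is the middle value at position 6: 50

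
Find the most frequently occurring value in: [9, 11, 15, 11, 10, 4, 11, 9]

11

Step 1: Count the frequency of each value:
  4: appears 1 time(s)
  9: appears 2 time(s)
  10: appears 1 time(s)
  11: appears 3 time(s)
  15: appears 1 time(s)
Step 2: The value 11 appears most frequently (3 times).
Step 3: Mode = 11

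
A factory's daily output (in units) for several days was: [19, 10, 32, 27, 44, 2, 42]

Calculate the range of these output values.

42

Step 1: Identify the maximum value: max = 44
Step 2: Identify the minimum value: min = 2
Step 3: Range = max - min = 44 - 2 = 42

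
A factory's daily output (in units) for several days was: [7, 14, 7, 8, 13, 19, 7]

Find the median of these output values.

8

Step 1: Sort the data in ascending order: [7, 7, 7, 8, 13, 14, 19]
Step 2: The number of values is n = 7.
Step 3: Since n is odd, the median is the middle value at position 4: 8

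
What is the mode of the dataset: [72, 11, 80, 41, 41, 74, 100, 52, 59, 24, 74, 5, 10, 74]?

74

Step 1: Count the frequency of each value:
  5: appears 1 time(s)
  10: appears 1 time(s)
  11: appears 1 time(s)
  24: appears 1 time(s)
  41: appears 2 time(s)
  52: appears 1 time(s)
  59: appears 1 time(s)
  72: appears 1 time(s)
  74: appears 3 time(s)
  80: appears 1 time(s)
  100: appears 1 time(s)
Step 2: The value 74 appears most frequently (3 times).
Step 3: Mode = 74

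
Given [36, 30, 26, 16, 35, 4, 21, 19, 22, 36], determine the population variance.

94.85

Step 1: Compute the mean: (36 + 30 + 26 + 16 + 35 + 4 + 21 + 19 + 22 + 36) / 10 = 24.5
Step 2: Compute squared deviations from the mean:
  (36 - 24.5)^2 = 132.25
  (30 - 24.5)^2 = 30.25
  (26 - 24.5)^2 = 2.25
  (16 - 24.5)^2 = 72.25
  (35 - 24.5)^2 = 110.25
  (4 - 24.5)^2 = 420.25
  (21 - 24.5)^2 = 12.25
  (19 - 24.5)^2 = 30.25
  (22 - 24.5)^2 = 6.25
  (36 - 24.5)^2 = 132.25
Step 3: Sum of squared deviations = 948.5
Step 4: Population variance = 948.5 / 10 = 94.85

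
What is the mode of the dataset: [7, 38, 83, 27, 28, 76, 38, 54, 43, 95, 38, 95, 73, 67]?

38

Step 1: Count the frequency of each value:
  7: appears 1 time(s)
  27: appears 1 time(s)
  28: appears 1 time(s)
  38: appears 3 time(s)
  43: appears 1 time(s)
  54: appears 1 time(s)
  67: appears 1 time(s)
  73: appears 1 time(s)
  76: appears 1 time(s)
  83: appears 1 time(s)
  95: appears 2 time(s)
Step 2: The value 38 appears most frequently (3 times).
Step 3: Mode = 38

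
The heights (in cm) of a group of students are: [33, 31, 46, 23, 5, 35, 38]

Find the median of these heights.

33

Step 1: Sort the data in ascending order: [5, 23, 31, 33, 35, 38, 46]
Step 2: The number of values is n = 7.
Step 3: Since n is odd, the median is the middle value at position 4: 33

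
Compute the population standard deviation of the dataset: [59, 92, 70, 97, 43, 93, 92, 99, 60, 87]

18.6

Step 1: Compute the mean: 79.2
Step 2: Sum of squared deviations from the mean: 3459.6
Step 3: Population variance = 3459.6 / 10 = 345.96
Step 4: Standard deviation = sqrt(345.96) = 18.6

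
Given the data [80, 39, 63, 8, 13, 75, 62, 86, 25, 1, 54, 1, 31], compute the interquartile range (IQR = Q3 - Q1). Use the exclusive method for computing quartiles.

58.5

Step 1: Sort the data: [1, 1, 8, 13, 25, 31, 39, 54, 62, 63, 75, 80, 86]
Step 2: n = 13
Step 3: Using the exclusive quartile method:
  Q1 = 10.5
  Q2 (median) = 39
  Q3 = 69
  IQR = Q3 - Q1 = 69 - 10.5 = 58.5
Step 4: IQR = 58.5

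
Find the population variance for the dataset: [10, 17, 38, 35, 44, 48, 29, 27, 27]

132.6914

Step 1: Compute the mean: (10 + 17 + 38 + 35 + 44 + 48 + 29 + 27 + 27) / 9 = 30.5556
Step 2: Compute squared deviations from the mean:
  (10 - 30.5556)^2 = 422.5309
  (17 - 30.5556)^2 = 183.7531
  (38 - 30.5556)^2 = 55.4198
  (35 - 30.5556)^2 = 19.7531
  (44 - 30.5556)^2 = 180.7531
  (48 - 30.5556)^2 = 304.3086
  (29 - 30.5556)^2 = 2.4198
  (27 - 30.5556)^2 = 12.642
  (27 - 30.5556)^2 = 12.642
Step 3: Sum of squared deviations = 1194.2222
Step 4: Population variance = 1194.2222 / 9 = 132.6914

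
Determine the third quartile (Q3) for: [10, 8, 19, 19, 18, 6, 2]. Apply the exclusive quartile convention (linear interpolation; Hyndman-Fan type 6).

19

Step 1: Sort the data: [2, 6, 8, 10, 18, 19, 19]
Step 2: n = 7
Step 3: Using the exclusive quartile method:
  Q1 = 6
  Q2 (median) = 10
  Q3 = 19
  IQR = Q3 - Q1 = 19 - 6 = 13
Step 4: Q3 = 19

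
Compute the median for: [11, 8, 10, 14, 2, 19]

10.5

Step 1: Sort the data in ascending order: [2, 8, 10, 11, 14, 19]
Step 2: The number of values is n = 6.
Step 3: Since n is even, the median is the average of positions 3 and 4:
  Median = (10 + 11) / 2 = 10.5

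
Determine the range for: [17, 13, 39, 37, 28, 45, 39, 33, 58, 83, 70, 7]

76

Step 1: Identify the maximum value: max = 83
Step 2: Identify the minimum value: min = 7
Step 3: Range = max - min = 83 - 7 = 76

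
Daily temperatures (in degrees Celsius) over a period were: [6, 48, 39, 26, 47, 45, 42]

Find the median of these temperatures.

42

Step 1: Sort the data in ascending order: [6, 26, 39, 42, 45, 47, 48]
Step 2: The number of values is n = 7.
Step 3: Since n is odd, the median is the middle value at position 4: 42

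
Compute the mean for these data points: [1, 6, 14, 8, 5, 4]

6.3333

Step 1: Sum all values: 1 + 6 + 14 + 8 + 5 + 4 = 38
Step 2: Count the number of values: n = 6
Step 3: Mean = sum / n = 38 / 6 = 6.3333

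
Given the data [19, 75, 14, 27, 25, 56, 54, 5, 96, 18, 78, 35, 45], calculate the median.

35

Step 1: Sort the data in ascending order: [5, 14, 18, 19, 25, 27, 35, 45, 54, 56, 75, 78, 96]
Step 2: The number of values is n = 13.
Step 3: Since n is odd, the median is the middle value at position 7: 35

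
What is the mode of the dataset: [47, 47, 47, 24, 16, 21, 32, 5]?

47

Step 1: Count the frequency of each value:
  5: appears 1 time(s)
  16: appears 1 time(s)
  21: appears 1 time(s)
  24: appears 1 time(s)
  32: appears 1 time(s)
  47: appears 3 time(s)
Step 2: The value 47 appears most frequently (3 times).
Step 3: Mode = 47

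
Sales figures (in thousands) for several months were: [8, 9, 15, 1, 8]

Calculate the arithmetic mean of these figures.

8.2

Step 1: Sum all values: 8 + 9 + 15 + 1 + 8 = 41
Step 2: Count the number of values: n = 5
Step 3: Mean = sum / n = 41 / 5 = 8.2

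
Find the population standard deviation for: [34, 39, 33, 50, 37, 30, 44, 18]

8.9574

Step 1: Compute the mean: 35.625
Step 2: Sum of squared deviations from the mean: 641.875
Step 3: Population variance = 641.875 / 8 = 80.2344
Step 4: Standard deviation = sqrt(80.2344) = 8.9574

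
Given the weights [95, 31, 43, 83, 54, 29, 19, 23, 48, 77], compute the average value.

50.2

Step 1: Sum all values: 95 + 31 + 43 + 83 + 54 + 29 + 19 + 23 + 48 + 77 = 502
Step 2: Count the number of values: n = 10
Step 3: Mean = sum / n = 502 / 10 = 50.2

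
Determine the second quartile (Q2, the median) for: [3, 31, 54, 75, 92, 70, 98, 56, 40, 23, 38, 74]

55

Step 1: Sort the data: [3, 23, 31, 38, 40, 54, 56, 70, 74, 75, 92, 98]
Step 2: n = 12
Step 3: Q2 is the median. Since n is even, it is the average of the values at positions 6 and 7:
  Q2 = (54 + 56) / 2 = 55
Step 4: Q2 = 55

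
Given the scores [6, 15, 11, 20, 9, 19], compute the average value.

13.3333

Step 1: Sum all values: 6 + 15 + 11 + 20 + 9 + 19 = 80
Step 2: Count the number of values: n = 6
Step 3: Mean = sum / n = 80 / 6 = 13.3333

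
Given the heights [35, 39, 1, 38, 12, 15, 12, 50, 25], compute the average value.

25.2222

Step 1: Sum all values: 35 + 39 + 1 + 38 + 12 + 15 + 12 + 50 + 25 = 227
Step 2: Count the number of values: n = 9
Step 3: Mean = sum / n = 227 / 9 = 25.2222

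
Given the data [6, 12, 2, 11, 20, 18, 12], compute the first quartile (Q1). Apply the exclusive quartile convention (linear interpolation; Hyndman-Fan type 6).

6

Step 1: Sort the data: [2, 6, 11, 12, 12, 18, 20]
Step 2: n = 7
Step 3: Using the exclusive quartile method:
  Q1 = 6
  Q2 (median) = 12
  Q3 = 18
  IQR = Q3 - Q1 = 18 - 6 = 12
Step 4: Q1 = 6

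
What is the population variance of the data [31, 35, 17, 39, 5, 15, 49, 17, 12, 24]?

170.24

Step 1: Compute the mean: (31 + 35 + 17 + 39 + 5 + 15 + 49 + 17 + 12 + 24) / 10 = 24.4
Step 2: Compute squared deviations from the mean:
  (31 - 24.4)^2 = 43.56
  (35 - 24.4)^2 = 112.36
  (17 - 24.4)^2 = 54.76
  (39 - 24.4)^2 = 213.16
  (5 - 24.4)^2 = 376.36
  (15 - 24.4)^2 = 88.36
  (49 - 24.4)^2 = 605.16
  (17 - 24.4)^2 = 54.76
  (12 - 24.4)^2 = 153.76
  (24 - 24.4)^2 = 0.16
Step 3: Sum of squared deviations = 1702.4
Step 4: Population variance = 1702.4 / 10 = 170.24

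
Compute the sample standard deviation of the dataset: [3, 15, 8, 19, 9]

6.261

Step 1: Compute the mean: 10.8
Step 2: Sum of squared deviations from the mean: 156.8
Step 3: Sample variance = 156.8 / 4 = 39.2
Step 4: Standard deviation = sqrt(39.2) = 6.261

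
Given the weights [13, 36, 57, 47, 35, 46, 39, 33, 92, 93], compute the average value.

49.1

Step 1: Sum all values: 13 + 36 + 57 + 47 + 35 + 46 + 39 + 33 + 92 + 93 = 491
Step 2: Count the number of values: n = 10
Step 3: Mean = sum / n = 491 / 10 = 49.1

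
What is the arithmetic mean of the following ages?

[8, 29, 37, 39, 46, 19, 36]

30.5714

Step 1: Sum all values: 8 + 29 + 37 + 39 + 46 + 19 + 36 = 214
Step 2: Count the number of values: n = 7
Step 3: Mean = sum / n = 214 / 7 = 30.5714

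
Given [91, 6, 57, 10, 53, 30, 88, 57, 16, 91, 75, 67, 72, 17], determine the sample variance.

955.978

Step 1: Compute the mean: (91 + 6 + 57 + 10 + 53 + 30 + 88 + 57 + 16 + 91 + 75 + 67 + 72 + 17) / 14 = 52.1429
Step 2: Compute squared deviations from the mean:
  (91 - 52.1429)^2 = 1509.8776
  (6 - 52.1429)^2 = 2129.1633
  (57 - 52.1429)^2 = 23.5918
  (10 - 52.1429)^2 = 1776.0204
  (53 - 52.1429)^2 = 0.7347
  (30 - 52.1429)^2 = 490.3061
  (88 - 52.1429)^2 = 1285.7347
  (57 - 52.1429)^2 = 23.5918
  (16 - 52.1429)^2 = 1306.3061
  (91 - 52.1429)^2 = 1509.8776
  (75 - 52.1429)^2 = 522.449
  (67 - 52.1429)^2 = 220.7347
  (72 - 52.1429)^2 = 394.3061
  (17 - 52.1429)^2 = 1235.0204
Step 3: Sum of squared deviations = 12427.7143
Step 4: Sample variance = 12427.7143 / 13 = 955.978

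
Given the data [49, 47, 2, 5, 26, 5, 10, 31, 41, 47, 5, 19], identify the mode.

5

Step 1: Count the frequency of each value:
  2: appears 1 time(s)
  5: appears 3 time(s)
  10: appears 1 time(s)
  19: appears 1 time(s)
  26: appears 1 time(s)
  31: appears 1 time(s)
  41: appears 1 time(s)
  47: appears 2 time(s)
  49: appears 1 time(s)
Step 2: The value 5 appears most frequently (3 times).
Step 3: Mode = 5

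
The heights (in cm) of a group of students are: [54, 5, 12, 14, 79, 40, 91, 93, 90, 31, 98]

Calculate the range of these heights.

93

Step 1: Identify the maximum value: max = 98
Step 2: Identify the minimum value: min = 5
Step 3: Range = max - min = 98 - 5 = 93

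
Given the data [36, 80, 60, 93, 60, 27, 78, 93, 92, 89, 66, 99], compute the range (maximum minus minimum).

72

Step 1: Identify the maximum value: max = 99
Step 2: Identify the minimum value: min = 27
Step 3: Range = max - min = 99 - 27 = 72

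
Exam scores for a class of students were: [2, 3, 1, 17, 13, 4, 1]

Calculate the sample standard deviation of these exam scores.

6.4402

Step 1: Compute the mean: 5.8571
Step 2: Sum of squared deviations from the mean: 248.8571
Step 3: Sample variance = 248.8571 / 6 = 41.4762
Step 4: Standard deviation = sqrt(41.4762) = 6.4402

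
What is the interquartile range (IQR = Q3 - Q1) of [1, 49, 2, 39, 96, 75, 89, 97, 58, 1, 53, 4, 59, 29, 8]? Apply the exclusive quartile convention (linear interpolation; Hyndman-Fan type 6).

71

Step 1: Sort the data: [1, 1, 2, 4, 8, 29, 39, 49, 53, 58, 59, 75, 89, 96, 97]
Step 2: n = 15
Step 3: Using the exclusive quartile method:
  Q1 = 4
  Q2 (median) = 49
  Q3 = 75
  IQR = Q3 - Q1 = 75 - 4 = 71
Step 4: IQR = 71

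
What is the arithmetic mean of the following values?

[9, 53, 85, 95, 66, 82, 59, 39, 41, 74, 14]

56.0909

Step 1: Sum all values: 9 + 53 + 85 + 95 + 66 + 82 + 59 + 39 + 41 + 74 + 14 = 617
Step 2: Count the number of values: n = 11
Step 3: Mean = sum / n = 617 / 11 = 56.0909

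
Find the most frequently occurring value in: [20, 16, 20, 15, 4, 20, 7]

20

Step 1: Count the frequency of each value:
  4: appears 1 time(s)
  7: appears 1 time(s)
  15: appears 1 time(s)
  16: appears 1 time(s)
  20: appears 3 time(s)
Step 2: The value 20 appears most frequently (3 times).
Step 3: Mode = 20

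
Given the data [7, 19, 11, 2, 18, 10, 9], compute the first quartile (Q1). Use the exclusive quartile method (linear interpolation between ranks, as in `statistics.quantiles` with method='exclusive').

7

Step 1: Sort the data: [2, 7, 9, 10, 11, 18, 19]
Step 2: n = 7
Step 3: Using the exclusive quartile method:
  Q1 = 7
  Q2 (median) = 10
  Q3 = 18
  IQR = Q3 - Q1 = 18 - 7 = 11
Step 4: Q1 = 7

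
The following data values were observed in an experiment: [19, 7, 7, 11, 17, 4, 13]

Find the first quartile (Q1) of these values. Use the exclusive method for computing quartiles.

7

Step 1: Sort the data: [4, 7, 7, 11, 13, 17, 19]
Step 2: n = 7
Step 3: Using the exclusive quartile method:
  Q1 = 7
  Q2 (median) = 11
  Q3 = 17
  IQR = Q3 - Q1 = 17 - 7 = 10
Step 4: Q1 = 7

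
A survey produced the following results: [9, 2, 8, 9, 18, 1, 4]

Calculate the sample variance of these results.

33.2381

Step 1: Compute the mean: (9 + 2 + 8 + 9 + 18 + 1 + 4) / 7 = 7.2857
Step 2: Compute squared deviations from the mean:
  (9 - 7.2857)^2 = 2.9388
  (2 - 7.2857)^2 = 27.9388
  (8 - 7.2857)^2 = 0.5102
  (9 - 7.2857)^2 = 2.9388
  (18 - 7.2857)^2 = 114.7959
  (1 - 7.2857)^2 = 39.5102
  (4 - 7.2857)^2 = 10.7959
Step 3: Sum of squared deviations = 199.4286
Step 4: Sample variance = 199.4286 / 6 = 33.2381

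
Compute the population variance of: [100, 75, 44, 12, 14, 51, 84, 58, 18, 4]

1010.2

Step 1: Compute the mean: (100 + 75 + 44 + 12 + 14 + 51 + 84 + 58 + 18 + 4) / 10 = 46
Step 2: Compute squared deviations from the mean:
  (100 - 46)^2 = 2916
  (75 - 46)^2 = 841
  (44 - 46)^2 = 4
  (12 - 46)^2 = 1156
  (14 - 46)^2 = 1024
  (51 - 46)^2 = 25
  (84 - 46)^2 = 1444
  (58 - 46)^2 = 144
  (18 - 46)^2 = 784
  (4 - 46)^2 = 1764
Step 3: Sum of squared deviations = 10102
Step 4: Population variance = 10102 / 10 = 1010.2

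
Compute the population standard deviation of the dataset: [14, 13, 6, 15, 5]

4.2237

Step 1: Compute the mean: 10.6
Step 2: Sum of squared deviations from the mean: 89.2
Step 3: Population variance = 89.2 / 5 = 17.84
Step 4: Standard deviation = sqrt(17.84) = 4.2237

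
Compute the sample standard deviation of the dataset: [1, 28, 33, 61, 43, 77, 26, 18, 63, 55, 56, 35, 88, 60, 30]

23.4322

Step 1: Compute the mean: 44.9333
Step 2: Sum of squared deviations from the mean: 7686.9333
Step 3: Sample variance = 7686.9333 / 14 = 549.0667
Step 4: Standard deviation = sqrt(549.0667) = 23.4322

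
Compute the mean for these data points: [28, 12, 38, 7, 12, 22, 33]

21.7143

Step 1: Sum all values: 28 + 12 + 38 + 7 + 12 + 22 + 33 = 152
Step 2: Count the number of values: n = 7
Step 3: Mean = sum / n = 152 / 7 = 21.7143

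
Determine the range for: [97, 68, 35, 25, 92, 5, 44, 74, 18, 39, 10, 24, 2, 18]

95

Step 1: Identify the maximum value: max = 97
Step 2: Identify the minimum value: min = 2
Step 3: Range = max - min = 97 - 2 = 95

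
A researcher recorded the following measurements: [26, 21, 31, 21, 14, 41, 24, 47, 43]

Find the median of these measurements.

26

Step 1: Sort the data in ascending order: [14, 21, 21, 24, 26, 31, 41, 43, 47]
Step 2: The number of values is n = 9.
Step 3: Since n is odd, the median is the middle value at position 5: 26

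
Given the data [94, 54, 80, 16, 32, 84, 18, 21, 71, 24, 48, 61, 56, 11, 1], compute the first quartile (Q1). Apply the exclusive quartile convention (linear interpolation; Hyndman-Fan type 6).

18

Step 1: Sort the data: [1, 11, 16, 18, 21, 24, 32, 48, 54, 56, 61, 71, 80, 84, 94]
Step 2: n = 15
Step 3: Using the exclusive quartile method:
  Q1 = 18
  Q2 (median) = 48
  Q3 = 71
  IQR = Q3 - Q1 = 71 - 18 = 53
Step 4: Q1 = 18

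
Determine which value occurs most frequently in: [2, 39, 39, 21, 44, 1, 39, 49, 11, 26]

39

Step 1: Count the frequency of each value:
  1: appears 1 time(s)
  2: appears 1 time(s)
  11: appears 1 time(s)
  21: appears 1 time(s)
  26: appears 1 time(s)
  39: appears 3 time(s)
  44: appears 1 time(s)
  49: appears 1 time(s)
Step 2: The value 39 appears most frequently (3 times).
Step 3: Mode = 39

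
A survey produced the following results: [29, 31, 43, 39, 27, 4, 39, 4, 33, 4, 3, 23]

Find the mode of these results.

4

Step 1: Count the frequency of each value:
  3: appears 1 time(s)
  4: appears 3 time(s)
  23: appears 1 time(s)
  27: appears 1 time(s)
  29: appears 1 time(s)
  31: appears 1 time(s)
  33: appears 1 time(s)
  39: appears 2 time(s)
  43: appears 1 time(s)
Step 2: The value 4 appears most frequently (3 times).
Step 3: Mode = 4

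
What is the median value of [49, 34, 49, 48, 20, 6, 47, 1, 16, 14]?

27

Step 1: Sort the data in ascending order: [1, 6, 14, 16, 20, 34, 47, 48, 49, 49]
Step 2: The number of values is n = 10.
Step 3: Since n is even, the median is the average of positions 5 and 6:
  Median = (20 + 34) / 2 = 27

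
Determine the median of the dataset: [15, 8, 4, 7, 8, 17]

8

Step 1: Sort the data in ascending order: [4, 7, 8, 8, 15, 17]
Step 2: The number of values is n = 6.
Step 3: Since n is even, the median is the average of positions 3 and 4:
  Median = (8 + 8) / 2 = 8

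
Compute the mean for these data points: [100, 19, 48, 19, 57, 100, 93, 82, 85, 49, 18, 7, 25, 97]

57.0714

Step 1: Sum all values: 100 + 19 + 48 + 19 + 57 + 100 + 93 + 82 + 85 + 49 + 18 + 7 + 25 + 97 = 799
Step 2: Count the number of values: n = 14
Step 3: Mean = sum / n = 799 / 14 = 57.0714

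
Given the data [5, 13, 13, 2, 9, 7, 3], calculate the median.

7

Step 1: Sort the data in ascending order: [2, 3, 5, 7, 9, 13, 13]
Step 2: The number of values is n = 7.
Step 3: Since n is odd, the median is the middle value at position 4: 7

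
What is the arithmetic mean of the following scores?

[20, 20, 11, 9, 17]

15.4

Step 1: Sum all values: 20 + 20 + 11 + 9 + 17 = 77
Step 2: Count the number of values: n = 5
Step 3: Mean = sum / n = 77 / 5 = 15.4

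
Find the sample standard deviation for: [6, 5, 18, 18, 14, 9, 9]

5.4072

Step 1: Compute the mean: 11.2857
Step 2: Sum of squared deviations from the mean: 175.4286
Step 3: Sample variance = 175.4286 / 6 = 29.2381
Step 4: Standard deviation = sqrt(29.2381) = 5.4072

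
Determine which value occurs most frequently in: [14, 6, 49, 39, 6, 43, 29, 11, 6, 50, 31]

6

Step 1: Count the frequency of each value:
  6: appears 3 time(s)
  11: appears 1 time(s)
  14: appears 1 time(s)
  29: appears 1 time(s)
  31: appears 1 time(s)
  39: appears 1 time(s)
  43: appears 1 time(s)
  49: appears 1 time(s)
  50: appears 1 time(s)
Step 2: The value 6 appears most frequently (3 times).
Step 3: Mode = 6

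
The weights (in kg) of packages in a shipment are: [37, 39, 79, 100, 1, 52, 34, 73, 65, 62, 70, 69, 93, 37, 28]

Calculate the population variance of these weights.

661.6622

Step 1: Compute the mean: (37 + 39 + 79 + 100 + 1 + 52 + 34 + 73 + 65 + 62 + 70 + 69 + 93 + 37 + 28) / 15 = 55.9333
Step 2: Compute squared deviations from the mean:
  (37 - 55.9333)^2 = 358.4711
  (39 - 55.9333)^2 = 286.7378
  (79 - 55.9333)^2 = 532.0711
  (100 - 55.9333)^2 = 1941.8711
  (1 - 55.9333)^2 = 3017.6711
  (52 - 55.9333)^2 = 15.4711
  (34 - 55.9333)^2 = 481.0711
  (73 - 55.9333)^2 = 291.2711
  (65 - 55.9333)^2 = 82.2044
  (62 - 55.9333)^2 = 36.8044
  (70 - 55.9333)^2 = 197.8711
  (69 - 55.9333)^2 = 170.7378
  (93 - 55.9333)^2 = 1373.9378
  (37 - 55.9333)^2 = 358.4711
  (28 - 55.9333)^2 = 780.2711
Step 3: Sum of squared deviations = 9924.9333
Step 4: Population variance = 9924.9333 / 15 = 661.6622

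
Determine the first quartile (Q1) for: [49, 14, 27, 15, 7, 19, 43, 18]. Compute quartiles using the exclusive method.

14.25

Step 1: Sort the data: [7, 14, 15, 18, 19, 27, 43, 49]
Step 2: n = 8
Step 3: Using the exclusive quartile method:
  Q1 = 14.25
  Q2 (median) = 18.5
  Q3 = 39
  IQR = Q3 - Q1 = 39 - 14.25 = 24.75
Step 4: Q1 = 14.25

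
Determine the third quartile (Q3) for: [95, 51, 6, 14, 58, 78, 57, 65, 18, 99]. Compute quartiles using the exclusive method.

82.25

Step 1: Sort the data: [6, 14, 18, 51, 57, 58, 65, 78, 95, 99]
Step 2: n = 10
Step 3: Using the exclusive quartile method:
  Q1 = 17
  Q2 (median) = 57.5
  Q3 = 82.25
  IQR = Q3 - Q1 = 82.25 - 17 = 65.25
Step 4: Q3 = 82.25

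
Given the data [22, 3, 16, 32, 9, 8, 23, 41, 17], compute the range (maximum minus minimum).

38

Step 1: Identify the maximum value: max = 41
Step 2: Identify the minimum value: min = 3
Step 3: Range = max - min = 41 - 3 = 38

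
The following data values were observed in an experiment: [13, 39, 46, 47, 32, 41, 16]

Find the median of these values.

39

Step 1: Sort the data in ascending order: [13, 16, 32, 39, 41, 46, 47]
Step 2: The number of values is n = 7.
Step 3: Since n is odd, the median is the middle value at position 4: 39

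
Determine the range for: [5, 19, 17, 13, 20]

15

Step 1: Identify the maximum value: max = 20
Step 2: Identify the minimum value: min = 5
Step 3: Range = max - min = 20 - 5 = 15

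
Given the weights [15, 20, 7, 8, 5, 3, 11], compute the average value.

9.8571

Step 1: Sum all values: 15 + 20 + 7 + 8 + 5 + 3 + 11 = 69
Step 2: Count the number of values: n = 7
Step 3: Mean = sum / n = 69 / 7 = 9.8571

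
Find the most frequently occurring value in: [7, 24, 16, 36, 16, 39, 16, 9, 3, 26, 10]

16

Step 1: Count the frequency of each value:
  3: appears 1 time(s)
  7: appears 1 time(s)
  9: appears 1 time(s)
  10: appears 1 time(s)
  16: appears 3 time(s)
  24: appears 1 time(s)
  26: appears 1 time(s)
  36: appears 1 time(s)
  39: appears 1 time(s)
Step 2: The value 16 appears most frequently (3 times).
Step 3: Mode = 16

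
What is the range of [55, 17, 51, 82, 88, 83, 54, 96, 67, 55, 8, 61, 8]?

88

Step 1: Identify the maximum value: max = 96
Step 2: Identify the minimum value: min = 8
Step 3: Range = max - min = 96 - 8 = 88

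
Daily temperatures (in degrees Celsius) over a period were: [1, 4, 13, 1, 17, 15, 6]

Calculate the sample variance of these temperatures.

45.4762

Step 1: Compute the mean: (1 + 4 + 13 + 1 + 17 + 15 + 6) / 7 = 8.1429
Step 2: Compute squared deviations from the mean:
  (1 - 8.1429)^2 = 51.0204
  (4 - 8.1429)^2 = 17.1633
  (13 - 8.1429)^2 = 23.5918
  (1 - 8.1429)^2 = 51.0204
  (17 - 8.1429)^2 = 78.449
  (15 - 8.1429)^2 = 47.0204
  (6 - 8.1429)^2 = 4.5918
Step 3: Sum of squared deviations = 272.8571
Step 4: Sample variance = 272.8571 / 6 = 45.4762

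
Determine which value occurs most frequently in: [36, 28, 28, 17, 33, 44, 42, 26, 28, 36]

28

Step 1: Count the frequency of each value:
  17: appears 1 time(s)
  26: appears 1 time(s)
  28: appears 3 time(s)
  33: appears 1 time(s)
  36: appears 2 time(s)
  42: appears 1 time(s)
  44: appears 1 time(s)
Step 2: The value 28 appears most frequently (3 times).
Step 3: Mode = 28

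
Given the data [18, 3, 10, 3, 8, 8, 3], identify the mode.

3

Step 1: Count the frequency of each value:
  3: appears 3 time(s)
  8: appears 2 time(s)
  10: appears 1 time(s)
  18: appears 1 time(s)
Step 2: The value 3 appears most frequently (3 times).
Step 3: Mode = 3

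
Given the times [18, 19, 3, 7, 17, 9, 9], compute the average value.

11.7143

Step 1: Sum all values: 18 + 19 + 3 + 7 + 17 + 9 + 9 = 82
Step 2: Count the number of values: n = 7
Step 3: Mean = sum / n = 82 / 7 = 11.7143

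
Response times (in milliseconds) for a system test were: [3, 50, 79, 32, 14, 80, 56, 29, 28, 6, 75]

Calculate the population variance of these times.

747.1736

Step 1: Compute the mean: (3 + 50 + 79 + 32 + 14 + 80 + 56 + 29 + 28 + 6 + 75) / 11 = 41.0909
Step 2: Compute squared deviations from the mean:
  (3 - 41.0909)^2 = 1450.9174
  (50 - 41.0909)^2 = 79.3719
  (79 - 41.0909)^2 = 1437.0992
  (32 - 41.0909)^2 = 82.6446
  (14 - 41.0909)^2 = 733.9174
  (80 - 41.0909)^2 = 1513.9174
  (56 - 41.0909)^2 = 222.281
  (29 - 41.0909)^2 = 146.1901
  (28 - 41.0909)^2 = 171.3719
  (6 - 41.0909)^2 = 1231.3719
  (75 - 41.0909)^2 = 1149.8264
Step 3: Sum of squared deviations = 8218.9091
Step 4: Population variance = 8218.9091 / 11 = 747.1736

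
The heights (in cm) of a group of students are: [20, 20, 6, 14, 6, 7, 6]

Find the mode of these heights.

6

Step 1: Count the frequency of each value:
  6: appears 3 time(s)
  7: appears 1 time(s)
  14: appears 1 time(s)
  20: appears 2 time(s)
Step 2: The value 6 appears most frequently (3 times).
Step 3: Mode = 6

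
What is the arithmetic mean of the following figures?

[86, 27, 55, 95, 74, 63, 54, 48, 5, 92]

59.9

Step 1: Sum all values: 86 + 27 + 55 + 95 + 74 + 63 + 54 + 48 + 5 + 92 = 599
Step 2: Count the number of values: n = 10
Step 3: Mean = sum / n = 599 / 10 = 59.9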